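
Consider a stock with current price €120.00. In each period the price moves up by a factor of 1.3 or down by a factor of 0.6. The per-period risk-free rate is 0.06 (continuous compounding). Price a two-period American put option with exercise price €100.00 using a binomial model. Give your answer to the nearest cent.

Risk-neutral probability p = (e^0.06 − 0.6)/(1.3 − 0.6) = 0.4618/0.7000 = 0.6598
Terminal stock prices: S_uu = 202.8, S_ud = 93.6, S_dd = 43.2
Terminal payoffs (K − S): max(-102.8, 0) = 0, max(6.4, 0) = 6.4, max(56.8, 0) = 56.8
Node u (S = 156): continuation = e^(−0.06)·[0.6598·0.0000 + 0.3402·6.4000] = 2.0507; exercise value = 0.0000 ≤ continuation, so V_u = 2.0507
Node d (S = 72): continuation = e^(−0.06)·[0.6598·6.4000 + 0.3402·56.8000] = 22.1765; exercise value = 28.0000 > continuation, so V_d = 28.0000 (exercise)
Node 0 (S = 120): continuation = e^(−0.06)·[0.6598·2.0507 + 0.3402·28.0000] = 10.2459; exercise value = 0.0000 ≤ continuation, so V_0 = 10.2459

€10.25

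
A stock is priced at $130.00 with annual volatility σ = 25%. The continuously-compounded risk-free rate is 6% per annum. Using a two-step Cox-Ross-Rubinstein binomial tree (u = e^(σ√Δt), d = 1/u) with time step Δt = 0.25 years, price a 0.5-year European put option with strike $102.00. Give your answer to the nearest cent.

$0.16

CRR parameters: u = e^(σ√Δt) = e^(0.25·√0.25) = 1.1331, d = 1/u = 0.8825
Per-period rate: rΔt = 0.06·0.25 = 0.015, so R = e^0.015 = 1.0151
Risk-neutral probability p = (e^0.015 − 0.8825)/(1.1331 − 0.8825) = 0.1326/0.2507 = 0.5291
Terminal stock prices: S_uu = 166.9, S_ud = 130, S_dd = 101.2
Terminal payoffs (K − S): max(-64.92, 0) = 0, max(-28, 0) = 0, max(0.7559, 0) = 0.7559
Node u (S = 147.3): V_u = e^(−0.015)·[0.5291·0.0000 + 0.4709·0.0000] = 0.0000
Node d (S = 114.7): V_d = e^(−0.015)·[0.5291·0.0000 + 0.4709·0.7559] = 0.3507
Node 0 (S = 130): V_0 = e^(−0.015)·[0.5291·0.0000 + 0.4709·0.3507] = 0.1627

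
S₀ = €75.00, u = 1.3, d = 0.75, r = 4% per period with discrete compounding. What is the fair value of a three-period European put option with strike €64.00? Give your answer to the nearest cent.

Risk-neutral probability p = (1 + 0.04 − 0.75)/(1.3 − 0.75) = 0.2900/0.5500 = 0.5273
Terminal stock prices: S_uuu = 164.8, S_uud = 95.06, S_udd = 54.84, S_ddd = 31.64
Terminal payoffs (K − S): max(-100.8, 0) = 0, max(-31.06, 0) = 0, max(9.156, 0) = 9.156, max(32.36, 0) = 32.36
Node uu (S = 126.8): V_uu = 1/1.04·[0.5273·0.0000 + 0.4727·0.0000] = 0.0000
Node ud (S = 73.12): V_ud = 1/1.04·[0.5273·0.0000 + 0.4727·9.1562] = 4.1619
Node dd (S = 42.19): V_dd = 1/1.04·[0.5273·9.1562 + 0.4727·32.3594] = 19.3510
Node u (S = 97.5): V_u = 1/1.04·[0.5273·0.0000 + 0.4727·4.1619] = 1.8918
Node d (S = 56.25): V_d = 1/1.04·[0.5273·4.1619 + 0.4727·19.3510] = 10.9060
Node 0 (S = 75): V_0 = 1/1.04·[0.5273·1.8918 + 0.4727·10.9060] = 5.9164

€5.92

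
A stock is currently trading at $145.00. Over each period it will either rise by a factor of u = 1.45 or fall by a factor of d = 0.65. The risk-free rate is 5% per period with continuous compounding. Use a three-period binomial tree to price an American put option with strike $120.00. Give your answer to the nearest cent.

Risk-neutral probability p = (e^0.05 − 0.65)/(1.45 − 0.65) = 0.4013/0.8000 = 0.5016
Terminal stock prices: S_uuu = 442.1, S_uud = 198.2, S_udd = 88.83, S_ddd = 39.82
Terminal payoffs (K − S): max(-322.1, 0) = 0, max(-78.16, 0) = 0, max(31.17, 0) = 31.17, max(80.18, 0) = 80.18
Node uu (S = 304.9): continuation = e^(−0.05)·[0.5016·0.0000 + 0.4984·0.0000] = 0.0000; exercise value = 0.0000 ≤ continuation, so V_uu = 0.0000
Node ud (S = 136.7): continuation = e^(−0.05)·[0.5016·0.0000 + 0.4984·31.1694] = 14.7775; exercise value = 0.0000 ≤ continuation, so V_ud = 14.7775
Node dd (S = 61.26): continuation = e^(−0.05)·[0.5016·31.1694 + 0.4984·80.1794] = 52.8850; exercise value = 58.7375 > continuation, so V_dd = 58.7375 (exercise)
Node u (S = 210.2): continuation = e^(−0.05)·[0.5016·0.0000 + 0.4984·14.7775] = 7.0061; exercise value = 0.0000 ≤ continuation, so V_u = 7.0061
Node d (S = 94.25): continuation = e^(−0.05)·[0.5016·14.7775 + 0.4984·58.7375] = 34.8984; exercise value = 25.7500 ≤ continuation, so V_d = 34.8984
Node 0 (S = 145): continuation = e^(−0.05)·[0.5016·7.0061 + 0.4984·34.8984] = 19.8882; exercise value = 0.0000 ≤ continuation, so V_0 = 19.8882

$19.89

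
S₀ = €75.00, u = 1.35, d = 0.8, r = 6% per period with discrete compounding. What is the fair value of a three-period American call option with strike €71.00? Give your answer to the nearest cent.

€21.45

Risk-neutral probability p = (1 + 0.06 − 0.8)/(1.35 − 0.8) = 0.2600/0.5500 = 0.4727
Terminal stock prices: S_uuu = 184.5, S_uud = 109.4, S_udd = 64.8, S_ddd = 38.4
Terminal payoffs (S − K): max(113.5, 0) = 113.5, max(38.35, 0) = 38.35, max(-6.2, 0) = 0, max(-32.6, 0) = 0
Node uu (S = 136.7): continuation = 1/1.06·[0.4727·113.5281 + 0.5273·38.3500] = 69.7064; exercise value = 65.6875 ≤ continuation, so V_uu = 69.7064
Node ud (S = 81): continuation = 1/1.06·[0.4727·38.3500 + 0.5273·0.0000] = 17.1029; exercise value = 10.0000 ≤ continuation, so V_ud = 17.1029
Node dd (S = 48): continuation = 1/1.06·[0.4727·0.0000 + 0.5273·0.0000] = 0.0000; exercise value = 0.0000 ≤ continuation, so V_dd = 0.0000
Node u (S = 101.2): continuation = 1/1.06·[0.4727·69.7064 + 0.5273·17.1029] = 39.5943; exercise value = 30.2500 ≤ continuation, so V_u = 39.5943
Node d (S = 60): continuation = 1/1.06·[0.4727·17.1029 + 0.5273·0.0000] = 7.6274; exercise value = 0.0000 ≤ continuation, so V_d = 7.6274
Node 0 (S = 75): continuation = 1/1.06·[0.4727·39.5943 + 0.5273·7.6274] = 21.4519; exercise value = 4.0000 ≤ continuation, so V_0 = 21.4519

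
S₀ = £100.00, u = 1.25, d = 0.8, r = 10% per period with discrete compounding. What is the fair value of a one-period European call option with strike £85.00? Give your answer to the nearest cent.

£24.24

Risk-neutral probability p = (1 + 0.1 − 0.8)/(1.25 − 0.8) = 0.3000/0.4500 = 0.6667
Terminal stock prices: S_u = 125, S_d = 80
Terminal payoffs (S − K): max(40, 0) = 40, max(-5, 0) = 0
Node 0 (S = 100): V_0 = 1/1.1·[0.6667·40.0000 + 0.3333·0.0000] = 24.2424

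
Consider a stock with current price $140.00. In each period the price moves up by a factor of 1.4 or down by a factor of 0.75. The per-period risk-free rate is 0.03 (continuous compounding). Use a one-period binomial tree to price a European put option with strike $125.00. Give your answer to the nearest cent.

$11.03

Risk-neutral probability p = (e^0.03 − 0.75)/(1.4 − 0.75) = 0.2805/0.6500 = 0.4315
Terminal stock prices: S_u = 196, S_d = 105
Terminal payoffs (K − S): max(-71, 0) = 0, max(20, 0) = 20
Node 0 (S = 140): V_0 = e^(−0.03)·[0.4315·0.0000 + 0.5685·20.0000] = 11.0346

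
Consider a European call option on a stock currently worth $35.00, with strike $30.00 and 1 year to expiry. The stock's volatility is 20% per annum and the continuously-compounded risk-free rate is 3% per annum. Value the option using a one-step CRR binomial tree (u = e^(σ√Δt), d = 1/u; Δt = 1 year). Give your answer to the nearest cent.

CRR parameters: u = e^(σ√Δt) = e^(0.2·√1) = 1.2214, d = 1/u = 0.8187
Per-period rate: rΔt = 0.03·1 = 0.03, so R = e^0.03 = 1.0305
Risk-neutral probability p = (e^0.03 − 0.8187)/(1.2214 − 0.8187) = 0.2117/0.4027 = 0.5258
Terminal stock prices: S_u = 42.75, S_d = 28.66
Terminal payoffs (S − K): max(12.75, 0) = 12.75, max(-1.344, 0) = 0
Node 0 (S = 35): V_0 = e^(−0.03)·[0.5258·12.7491 + 0.4742·0.0000] = 6.5053

$6.51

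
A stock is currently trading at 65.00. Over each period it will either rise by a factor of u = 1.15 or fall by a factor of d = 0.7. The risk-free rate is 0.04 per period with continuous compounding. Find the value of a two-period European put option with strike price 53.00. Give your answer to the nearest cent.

1.38

Risk-neutral probability p = (e^0.04 − 0.7)/(1.15 − 0.7) = 0.3408/0.4500 = 0.7574
Terminal stock prices: S_uu = 85.96, S_ud = 52.32, S_dd = 31.85
Terminal payoffs (K − S): max(-32.96, 0) = 0, max(0.675, 0) = 0.675, max(21.15, 0) = 21.15
Node u (S = 74.75): V_u = e^(−0.04)·[0.7574·0.0000 + 0.2426·0.6750] = 0.1574
Node d (S = 45.5): V_d = e^(−0.04)·[0.7574·0.6750 + 0.2426·21.1500] = 5.4218
Node 0 (S = 65): V_0 = e^(−0.04)·[0.7574·0.1574 + 0.2426·5.4218] = 1.3785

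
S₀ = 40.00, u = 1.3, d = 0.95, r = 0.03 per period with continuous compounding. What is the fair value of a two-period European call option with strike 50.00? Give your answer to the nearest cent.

0.88

Risk-neutral probability p = (e^0.03 − 0.95)/(1.3 − 0.95) = 0.0805/0.3500 = 0.2299
Terminal stock prices: S_uu = 67.6, S_ud = 49.4, S_dd = 36.1
Terminal payoffs (S − K): max(17.6, 0) = 17.6, max(-0.6, 0) = 0, max(-13.9, 0) = 0
Node u (S = 52): V_u = e^(−0.03)·[0.2299·17.6000 + 0.7701·0.0000] = 3.9261
Node d (S = 38): V_d = e^(−0.03)·[0.2299·0.0000 + 0.7701·0.0000] = 0.0000
Node 0 (S = 40): V_0 = e^(−0.03)·[0.2299·3.9261 + 0.7701·0.0000] = 0.8758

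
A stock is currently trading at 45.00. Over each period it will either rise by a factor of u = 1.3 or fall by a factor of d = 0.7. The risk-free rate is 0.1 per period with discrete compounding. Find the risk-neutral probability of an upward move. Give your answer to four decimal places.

p = 0.6667

Risk-neutral probability p = (1 + 0.1 − 0.7)/(1.3 − 0.7) = 0.4000/0.6000 = 0.6667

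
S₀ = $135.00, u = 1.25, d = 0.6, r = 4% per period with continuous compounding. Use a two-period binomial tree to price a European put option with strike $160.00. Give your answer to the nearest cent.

$34.32

Risk-neutral probability p = (e^0.04 − 0.6)/(1.25 − 0.6) = 0.4408/0.6500 = 0.6782
Terminal stock prices: S_uu = 210.9, S_ud = 101.2, S_dd = 48.6
Terminal payoffs (K − S): max(-50.94, 0) = 0, max(58.75, 0) = 58.75, max(111.4, 0) = 111.4
Node u (S = 168.8): V_u = e^(−0.04)·[0.6782·0.0000 + 0.3218·58.7500] = 18.1661
Node d (S = 81): V_d = e^(−0.04)·[0.6782·58.7500 + 0.3218·111.4000] = 72.7263
Node 0 (S = 135): V_0 = e^(−0.04)·[0.6782·18.1661 + 0.3218·72.7263] = 34.3244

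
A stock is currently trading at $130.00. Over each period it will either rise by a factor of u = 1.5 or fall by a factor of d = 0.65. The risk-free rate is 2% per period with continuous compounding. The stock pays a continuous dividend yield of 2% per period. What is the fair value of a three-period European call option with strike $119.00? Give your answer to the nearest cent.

$41.06

Per-period risk-free factor R = e^0.02 = 1.0202; dividend-adjusted growth = e^(0.02−0.02) = 1.0000.
Risk-neutral probability p = (1.0000 − 0.65)/(1.5 − 0.65) = 0.3500/0.8500 = 0.4118
Terminal stock prices: S_uuu = 438.8, S_uud = 190.1, S_udd = 82.39, S_ddd = 35.7
Terminal payoffs (S − K): max(319.8, 0) = 319.8, max(71.12, 0) = 71.12, max(-36.61, 0) = 0, max(-83.3, 0) = 0
Node uu (S = 292.5): V_uu = e^(−0.02)·[0.4118·319.7500 + 0.5882·71.1250] = 170.0645
Node ud (S = 126.8): V_ud = e^(−0.02)·[0.4118·71.1250 + 0.5882·0.0000] = 28.7068
Node dd (S = 54.93): V_dd = e^(−0.02)·[0.4118·0.0000 + 0.5882·0.0000] = 0.0000
Node u (S = 195): V_u = e^(−0.02)·[0.4118·170.0645 + 0.5882·28.7068] = 85.1919
Node d (S = 84.5): V_d = e^(−0.02)·[0.4118·28.7068 + 0.5882·0.0000] = 11.5864
Node 0 (S = 130): V_0 = e^(−0.02)·[0.4118·85.1919 + 0.5882·11.5864] = 41.0650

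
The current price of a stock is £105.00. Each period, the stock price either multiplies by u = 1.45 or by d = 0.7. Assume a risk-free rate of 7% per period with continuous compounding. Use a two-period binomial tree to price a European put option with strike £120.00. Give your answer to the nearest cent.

Risk-neutral probability p = (e^0.07 − 0.7)/(1.45 − 0.7) = 0.3725/0.7500 = 0.4967
Terminal stock prices: S_uu = 220.8, S_ud = 106.6, S_dd = 51.45
Terminal payoffs (K − S): max(-100.8, 0) = 0, max(13.43, 0) = 13.43, max(68.55, 0) = 68.55
Node u (S = 152.2): V_u = e^(−0.07)·[0.4967·0.0000 + 0.5033·13.4250] = 6.3003
Node d (S = 73.5): V_d = e^(−0.07)·[0.4967·13.4250 + 0.5033·68.5500] = 38.3873
Node 0 (S = 105): V_0 = e^(−0.07)·[0.4967·6.3003 + 0.5033·38.3873] = 20.9326

£20.93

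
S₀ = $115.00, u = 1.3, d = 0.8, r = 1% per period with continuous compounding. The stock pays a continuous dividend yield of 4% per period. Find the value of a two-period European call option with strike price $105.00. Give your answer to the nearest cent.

Per-period risk-free factor R = e^0.01 = 1.0101; dividend-adjusted growth = e^(0.01−0.04) = 0.9704.
Risk-neutral probability p = (0.9704 − 0.8)/(1.3 − 0.8) = 0.1704/0.5000 = 0.3409
Terminal stock prices: S_uu = 194.4, S_ud = 119.6, S_dd = 73.6
Terminal payoffs (S − K): max(89.35, 0) = 89.35, max(14.6, 0) = 14.6, max(-31.4, 0) = 0
Node u (S = 149.5): V_u = e^(−0.01)·[0.3409·89.3500 + 0.6591·14.6000] = 39.6828
Node d (S = 92): V_d = e^(−0.01)·[0.3409·14.6000 + 0.6591·0.0000] = 4.9275
Node 0 (S = 115): V_0 = e^(−0.01)·[0.3409·39.6828 + 0.6591·4.9275] = 16.6083

$16.61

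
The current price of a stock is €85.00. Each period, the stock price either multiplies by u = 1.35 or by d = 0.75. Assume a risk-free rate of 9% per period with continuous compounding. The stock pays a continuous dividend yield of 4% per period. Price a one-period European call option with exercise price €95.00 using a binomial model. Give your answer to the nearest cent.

Per-period risk-free factor R = e^0.09 = 1.0942; dividend-adjusted growth = e^(0.09−0.04) = 1.0513.
Risk-neutral probability p = (1.0513 − 0.75)/(1.35 − 0.75) = 0.3013/0.6000 = 0.5021
Terminal stock prices: S_u = 114.8, S_d = 63.75
Terminal payoffs (S − K): max(19.75, 0) = 19.75, max(-31.25, 0) = 0
Node 0 (S = 85): V_0 = e^(−0.09)·[0.5021·19.7500 + 0.4979·0.0000] = 9.0633

€9.06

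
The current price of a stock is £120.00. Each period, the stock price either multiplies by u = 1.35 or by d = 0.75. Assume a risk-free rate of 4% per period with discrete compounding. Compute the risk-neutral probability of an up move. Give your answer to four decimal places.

Risk-neutral probability p = (1 + 0.04 − 0.75)/(1.35 − 0.75) = 0.2900/0.6000 = 0.4833

p = 0.4833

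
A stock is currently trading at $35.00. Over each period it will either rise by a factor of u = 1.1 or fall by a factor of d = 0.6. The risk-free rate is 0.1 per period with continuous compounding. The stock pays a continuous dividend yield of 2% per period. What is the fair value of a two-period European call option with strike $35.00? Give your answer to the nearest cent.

Per-period risk-free factor R = e^0.1 = 1.1052; dividend-adjusted growth = e^(0.1−0.02) = 1.0833.
Risk-neutral probability p = (1.0833 − 0.6)/(1.1 − 0.6) = 0.4833/0.5000 = 0.9666
Terminal stock prices: S_uu = 42.35, S_ud = 23.1, S_dd = 12.6
Terminal payoffs (S − K): max(7.35, 0) = 7.35, max(-11.9, 0) = 0, max(-22.4, 0) = 0
Node u (S = 38.5): V_u = e^(−0.1)·[0.9666·7.3500 + 0.0334·0.0000] = 6.4283
Node d (S = 21): V_d = e^(−0.1)·[0.9666·0.0000 + 0.0334·0.0000] = 0.0000
Node 0 (S = 35): V_0 = e^(−0.1)·[0.9666·6.4283 + 0.0334·0.0000] = 5.6221

$5.62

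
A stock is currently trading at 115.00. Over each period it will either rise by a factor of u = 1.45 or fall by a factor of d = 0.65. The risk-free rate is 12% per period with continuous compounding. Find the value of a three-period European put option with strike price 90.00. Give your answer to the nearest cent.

Risk-neutral probability p = (e^0.12 − 0.65)/(1.45 − 0.65) = 0.4775/0.8000 = 0.5969
Terminal stock prices: S_uuu = 350.6, S_uud = 157.2, S_udd = 70.45, S_ddd = 31.58
Terminal payoffs (K − S): max(-260.6, 0) = 0, max(-67.16, 0) = 0, max(19.55, 0) = 19.55, max(58.42, 0) = 58.42
Node uu (S = 241.8): V_uu = e^(−0.12)·[0.5969·0.0000 + 0.4031·0.0000] = 0.0000
Node ud (S = 108.4): V_ud = e^(−0.12)·[0.5969·0.0000 + 0.4031·19.5481] = 6.9893
Node dd (S = 48.59): V_dd = e^(−0.12)·[0.5969·19.5481 + 0.4031·58.4181] = 31.2353
Node u (S = 166.8): V_u = e^(−0.12)·[0.5969·0.0000 + 0.4031·6.9893] = 2.4990
Node d (S = 74.75): V_d = e^(−0.12)·[0.5969·6.9893 + 0.4031·31.2353] = 14.8680
Node 0 (S = 115): V_0 = e^(−0.12)·[0.5969·2.4990 + 0.4031·14.8680] = 6.6388

6.64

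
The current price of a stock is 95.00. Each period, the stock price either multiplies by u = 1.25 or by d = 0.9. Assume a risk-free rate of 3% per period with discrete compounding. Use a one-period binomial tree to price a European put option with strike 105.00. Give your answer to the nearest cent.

11.90

Risk-neutral probability p = (1 + 0.03 − 0.9)/(1.25 − 0.9) = 0.1300/0.3500 = 0.3714
Terminal stock prices: S_u = 118.8, S_d = 85.5
Terminal payoffs (K − S): max(-13.75, 0) = 0, max(19.5, 0) = 19.5
Node 0 (S = 95): V_0 = 1/1.03·[0.3714·0.0000 + 0.6286·19.5000] = 11.9001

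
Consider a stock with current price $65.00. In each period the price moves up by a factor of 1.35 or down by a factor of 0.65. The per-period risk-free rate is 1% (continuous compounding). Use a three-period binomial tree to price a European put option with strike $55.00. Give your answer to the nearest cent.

$10.46

Risk-neutral probability p = (e^0.01 − 0.65)/(1.35 − 0.65) = 0.3601/0.7000 = 0.5144
Terminal stock prices: S_uuu = 159.9, S_uud = 77, S_udd = 37.07, S_ddd = 17.85
Terminal payoffs (K − S): max(-104.9, 0) = 0, max(-22, 0) = 0, max(17.93, 0) = 17.93, max(37.15, 0) = 37.15
Node uu (S = 118.5): V_uu = e^(−0.01)·[0.5144·0.0000 + 0.4856·0.0000] = 0.0000
Node ud (S = 57.04): V_ud = e^(−0.01)·[0.5144·0.0000 + 0.4856·17.9256] = 8.6188
Node dd (S = 27.46): V_dd = e^(−0.01)·[0.5144·17.9256 + 0.4856·37.1494] = 26.9902
Node u (S = 87.75): V_u = e^(−0.01)·[0.5144·0.0000 + 0.4856·8.6188] = 4.1440
Node d (S = 42.25): V_d = e^(−0.01)·[0.5144·8.6188 + 0.4856·26.9902] = 17.3662
Node 0 (S = 65): V_0 = e^(−0.01)·[0.5144·4.1440 + 0.4856·17.3662] = 10.4602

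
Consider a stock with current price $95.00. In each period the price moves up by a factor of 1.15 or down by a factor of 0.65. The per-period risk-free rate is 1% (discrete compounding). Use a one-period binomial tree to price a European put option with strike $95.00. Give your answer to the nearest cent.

Risk-neutral probability p = (1 + 0.01 − 0.65)/(1.15 − 0.65) = 0.3600/0.5000 = 0.7200
Terminal stock prices: S_u = 109.2, S_d = 61.75
Terminal payoffs (K − S): max(-14.25, 0) = 0, max(33.25, 0) = 33.25
Node 0 (S = 95): V_0 = 1/1.01·[0.7200·0.0000 + 0.2800·33.2500] = 9.2178

$9.22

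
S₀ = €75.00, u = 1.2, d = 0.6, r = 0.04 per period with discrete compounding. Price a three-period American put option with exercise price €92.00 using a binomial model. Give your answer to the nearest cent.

Risk-neutral probability p = (1 + 0.04 − 0.6)/(1.2 − 0.6) = 0.4400/0.6000 = 0.7333
Terminal stock prices: S_uuu = 129.6, S_uud = 64.8, S_udd = 32.4, S_ddd = 16.2
Terminal payoffs (K − S): max(-37.6, 0) = 0, max(27.2, 0) = 27.2, max(59.6, 0) = 59.6, max(75.8, 0) = 75.8
Node uu (S = 108): continuation = 1/1.04·[0.7333·0.0000 + 0.2667·27.2000] = 6.9744; exercise value = 0.0000 ≤ continuation, so V_uu = 6.9744
Node ud (S = 54): continuation = 1/1.04·[0.7333·27.2000 + 0.2667·59.6000] = 34.4615; exercise value = 38.0000 > continuation, so V_ud = 38.0000 (exercise)
Node dd (S = 27): continuation = 1/1.04·[0.7333·59.6000 + 0.2667·75.8000] = 61.4615; exercise value = 65.0000 > continuation, so V_dd = 65.0000 (exercise)
Node u (S = 90): continuation = 1/1.04·[0.7333·6.9744 + 0.2667·38.0000] = 14.6614; exercise value = 2.0000 ≤ continuation, so V_u = 14.6614
Node d (S = 45): continuation = 1/1.04·[0.7333·38.0000 + 0.2667·65.0000] = 43.4615; exercise value = 47.0000 > continuation, so V_d = 47.0000 (exercise)
Node 0 (S = 75): continuation = 1/1.04·[0.7333·14.6614 + 0.2667·47.0000] = 22.3895; exercise value = 17.0000 ≤ continuation, so V_0 = 22.3895

€22.39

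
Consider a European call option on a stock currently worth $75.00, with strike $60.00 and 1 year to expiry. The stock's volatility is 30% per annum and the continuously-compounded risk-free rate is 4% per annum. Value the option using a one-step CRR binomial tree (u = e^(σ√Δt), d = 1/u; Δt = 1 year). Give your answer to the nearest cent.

$19.52

CRR parameters: u = e^(σ√Δt) = e^(0.3·√1) = 1.3499, d = 1/u = 0.7408
Per-period rate: rΔt = 0.04·1 = 0.04, so R = e^0.04 = 1.0408
Risk-neutral probability p = (e^0.04 − 0.7408)/(1.3499 − 0.7408) = 0.3000/0.6090 = 0.4926
Terminal stock prices: S_u = 101.2, S_d = 55.56
Terminal payoffs (S − K): max(41.24, 0) = 41.24, max(-4.439, 0) = 0
Node 0 (S = 75): V_0 = e^(−0.04)·[0.4926·41.2394 + 0.5074·0.0000] = 19.5166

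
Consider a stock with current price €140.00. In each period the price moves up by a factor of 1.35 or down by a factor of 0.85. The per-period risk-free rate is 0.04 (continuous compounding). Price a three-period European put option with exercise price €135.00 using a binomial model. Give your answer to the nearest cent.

€10.28

Risk-neutral probability p = (e^0.04 − 0.85)/(1.35 − 0.85) = 0.1908/0.5000 = 0.3816
Terminal stock prices: S_uuu = 344.5, S_uud = 216.9, S_udd = 136.6, S_ddd = 85.98
Terminal payoffs (K − S): max(-209.5, 0) = 0, max(-81.88, 0) = 0, max(-1.552, 0) = 0, max(49.02, 0) = 49.02
Node uu (S = 255.2): V_uu = e^(−0.04)·[0.3816·0.0000 + 0.6184·0.0000] = 0.0000
Node ud (S = 160.7): V_ud = e^(−0.04)·[0.3816·0.0000 + 0.6184·0.0000] = 0.0000
Node dd (S = 101.1): V_dd = e^(−0.04)·[0.3816·0.0000 + 0.6184·49.0225] = 29.1258
Node u (S = 189): V_u = e^(−0.04)·[0.3816·0.0000 + 0.6184·0.0000] = 0.0000
Node d (S = 119): V_d = e^(−0.04)·[0.3816·0.0000 + 0.6184·29.1258] = 17.3046
Node 0 (S = 140): V_0 = e^(−0.04)·[0.3816·0.0000 + 0.6184·17.3046] = 10.2812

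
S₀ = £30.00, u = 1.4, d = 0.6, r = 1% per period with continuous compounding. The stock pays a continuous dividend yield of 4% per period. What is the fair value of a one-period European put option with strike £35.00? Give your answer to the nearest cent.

£9.04

Per-period risk-free factor R = e^0.01 = 1.0101; dividend-adjusted growth = e^(0.01−0.04) = 0.9704.
Risk-neutral probability p = (0.9704 − 0.6)/(1.4 − 0.6) = 0.3704/0.8000 = 0.4631
Terminal stock prices: S_u = 42, S_d = 18
Terminal payoffs (K − S): max(-7, 0) = 0, max(17, 0) = 17
Node 0 (S = 30): V_0 = e^(−0.01)·[0.4631·0.0000 + 0.5369·17.0000] = 9.0372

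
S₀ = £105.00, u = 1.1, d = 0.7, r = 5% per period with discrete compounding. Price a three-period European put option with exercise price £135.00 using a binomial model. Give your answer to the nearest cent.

Risk-neutral probability p = (1 + 0.05 − 0.7)/(1.1 − 0.7) = 0.3500/0.4000 = 0.8750
Terminal stock prices: S_uuu = 139.8, S_uud = 88.94, S_udd = 56.59, S_ddd = 36.01
Terminal payoffs (K − S): max(-4.755, 0) = 0, max(46.06, 0) = 46.06, max(78.41, 0) = 78.41, max(98.99, 0) = 98.99
Node uu (S = 127.1): V_uu = 1/1.05·[0.8750·0.0000 + 0.1250·46.0650] = 5.4839
Node ud (S = 80.85): V_ud = 1/1.05·[0.8750·46.0650 + 0.1250·78.4050] = 47.7214
Node dd (S = 51.45): V_dd = 1/1.05·[0.8750·78.4050 + 0.1250·98.9850] = 77.1214
Node u (S = 115.5): V_u = 1/1.05·[0.8750·5.4839 + 0.1250·47.7214] = 10.2511
Node d (S = 73.5): V_d = 1/1.05·[0.8750·47.7214 + 0.1250·77.1214] = 48.9490
Node 0 (S = 105): V_0 = 1/1.05·[0.8750·10.2511 + 0.1250·48.9490] = 14.3698

£14.37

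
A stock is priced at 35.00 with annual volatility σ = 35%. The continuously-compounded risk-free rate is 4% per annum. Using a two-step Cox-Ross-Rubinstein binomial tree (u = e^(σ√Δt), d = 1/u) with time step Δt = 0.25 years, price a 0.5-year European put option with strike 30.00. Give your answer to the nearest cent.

1.39

CRR parameters: u = e^(σ√Δt) = e^(0.35·√0.25) = 1.1912, d = 1/u = 0.8395
Per-period rate: rΔt = 0.04·0.25 = 0.01, so R = e^0.01 = 1.0101
Risk-neutral probability p = (e^0.01 − 0.8395)/(1.1912 − 0.8395) = 0.1706/0.3518 = 0.4849
Terminal stock prices: S_uu = 49.67, S_ud = 35, S_dd = 24.66
Terminal payoffs (K − S): max(-19.67, 0) = 0, max(-5, 0) = 0, max(5.336, 0) = 5.336
Node u (S = 41.69): V_u = e^(−0.01)·[0.4849·0.0000 + 0.5151·0.0000] = 0.0000
Node d (S = 29.38): V_d = e^(−0.01)·[0.4849·0.0000 + 0.5151·5.3359] = 2.7210
Node 0 (S = 35): V_0 = e^(−0.01)·[0.4849·0.0000 + 0.5151·2.7210] = 1.3876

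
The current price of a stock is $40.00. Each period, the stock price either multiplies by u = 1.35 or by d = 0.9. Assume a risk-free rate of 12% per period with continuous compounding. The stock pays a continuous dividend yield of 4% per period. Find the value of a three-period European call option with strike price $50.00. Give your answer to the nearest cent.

$5.49

Per-period risk-free factor R = e^0.12 = 1.1275; dividend-adjusted growth = e^(0.12−0.04) = 1.0833.
Risk-neutral probability p = (1.0833 − 0.9)/(1.35 − 0.9) = 0.1833/0.4500 = 0.4073
Terminal stock prices: S_uuu = 98.42, S_uud = 65.61, S_udd = 43.74, S_ddd = 29.16
Terminal payoffs (S − K): max(48.42, 0) = 48.42, max(15.61, 0) = 15.61, max(-6.26, 0) = 0, max(-20.84, 0) = 0
Node uu (S = 72.9): V_uu = e^(−0.12)·[0.4073·48.4150 + 0.5927·15.6100] = 25.6955
Node ud (S = 48.6): V_ud = e^(−0.12)·[0.4073·15.6100 + 0.5927·0.0000] = 5.6391
Node dd (S = 32.4): V_dd = e^(−0.12)·[0.4073·0.0000 + 0.5927·0.0000] = 0.0000
Node u (S = 54): V_u = e^(−0.12)·[0.4073·25.6955 + 0.5927·5.6391] = 12.2467
Node d (S = 36): V_d = e^(−0.12)·[0.4073·5.6391 + 0.5927·0.0000] = 2.0371
Node 0 (S = 40): V_0 = e^(−0.12)·[0.4073·12.2467 + 0.5927·2.0371] = 5.4949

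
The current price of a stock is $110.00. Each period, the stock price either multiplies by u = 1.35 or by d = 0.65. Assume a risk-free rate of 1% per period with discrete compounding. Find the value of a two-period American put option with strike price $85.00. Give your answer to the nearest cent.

$8.91

Risk-neutral probability p = (1 + 0.01 − 0.65)/(1.35 − 0.65) = 0.3600/0.7000 = 0.5143
Terminal stock prices: S_uu = 200.5, S_ud = 96.53, S_dd = 46.48
Terminal payoffs (K − S): max(-115.5, 0) = 0, max(-11.53, 0) = 0, max(38.52, 0) = 38.52
Node u (S = 148.5): continuation = 1/1.01·[0.5143·0.0000 + 0.4857·0.0000] = 0.0000; exercise value = 0.0000 ≤ continuation, so V_u = 0.0000
Node d (S = 71.5): continuation = 1/1.01·[0.5143·0.0000 + 0.4857·38.5250] = 18.5269; exercise value = 13.5000 ≤ continuation, so V_d = 18.5269
Node 0 (S = 110): continuation = 1/1.01·[0.5143·0.0000 + 0.4857·18.5269] = 8.9097; exercise value = 0.0000 ≤ continuation, so V_0 = 8.9097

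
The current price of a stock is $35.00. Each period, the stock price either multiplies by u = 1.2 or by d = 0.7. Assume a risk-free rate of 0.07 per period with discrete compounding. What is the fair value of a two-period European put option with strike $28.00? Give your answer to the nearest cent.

$0.64

Risk-neutral probability p = (1 + 0.07 − 0.7)/(1.2 − 0.7) = 0.3700/0.5000 = 0.7400
Terminal stock prices: S_uu = 50.4, S_ud = 29.4, S_dd = 17.15
Terminal payoffs (K − S): max(-22.4, 0) = 0, max(-1.4, 0) = 0, max(10.85, 0) = 10.85
Node u (S = 42): V_u = 1/1.07·[0.7400·0.0000 + 0.2600·0.0000] = 0.0000
Node d (S = 24.5): V_d = 1/1.07·[0.7400·0.0000 + 0.2600·10.8500] = 2.6364
Node 0 (S = 35): V_0 = 1/1.07·[0.7400·0.0000 + 0.2600·2.6364] = 0.6406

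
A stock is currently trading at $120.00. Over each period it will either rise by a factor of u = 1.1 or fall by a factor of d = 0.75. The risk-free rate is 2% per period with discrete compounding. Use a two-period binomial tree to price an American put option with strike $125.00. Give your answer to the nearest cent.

Risk-neutral probability p = (1 + 0.02 − 0.75)/(1.1 − 0.75) = 0.2700/0.3500 = 0.7714
Terminal stock prices: S_uu = 145.2, S_ud = 99, S_dd = 67.5
Terminal payoffs (K − S): max(-20.2, 0) = 0, max(26, 0) = 26, max(57.5, 0) = 57.5
Node u (S = 132): continuation = 1/1.02·[0.7714·0.0000 + 0.2286·26.0000] = 5.8263; exercise value = 0.0000 ≤ continuation, so V_u = 5.8263
Node d (S = 90): continuation = 1/1.02·[0.7714·26.0000 + 0.2286·57.5000] = 32.5490; exercise value = 35.0000 > continuation, so V_d = 35.0000 (exercise)
Node 0 (S = 120): continuation = 1/1.02·[0.7714·5.8263 + 0.2286·35.0000] = 12.2496; exercise value = 5.0000 ≤ continuation, so V_0 = 12.2496

$12.25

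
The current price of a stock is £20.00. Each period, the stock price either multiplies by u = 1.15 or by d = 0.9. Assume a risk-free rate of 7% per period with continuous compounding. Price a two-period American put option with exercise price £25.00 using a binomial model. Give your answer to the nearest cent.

£5.00

Risk-neutral probability p = (e^0.07 − 0.9)/(1.15 − 0.9) = 0.1725/0.2500 = 0.6900
Terminal stock prices: S_uu = 26.45, S_ud = 20.7, S_dd = 16.2
Terminal payoffs (K − S): max(-1.45, 0) = 0, max(4.3, 0) = 4.3, max(8.8, 0) = 8.8
Node u (S = 23): continuation = e^(−0.07)·[0.6900·0.0000 + 0.3100·4.3000] = 1.2427; exercise value = 2.0000 > continuation, so V_u = 2.0000 (exercise)
Node d (S = 18): continuation = e^(−0.07)·[0.6900·4.3000 + 0.3100·8.8000] = 5.3098; exercise value = 7.0000 > continuation, so V_d = 7.0000 (exercise)
Node 0 (S = 20): continuation = e^(−0.07)·[0.6900·2.0000 + 0.3100·7.0000] = 3.3098; exercise value = 5.0000 > continuation, so V_0 = 5.0000 (exercise)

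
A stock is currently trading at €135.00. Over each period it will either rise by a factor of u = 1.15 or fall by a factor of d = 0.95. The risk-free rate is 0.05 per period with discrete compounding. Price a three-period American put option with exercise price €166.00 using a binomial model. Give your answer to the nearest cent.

Risk-neutral probability p = (1 + 0.05 − 0.95)/(1.15 − 0.95) = 0.1000/0.2000 = 0.5000
Terminal stock prices: S_uuu = 205.3, S_uud = 169.6, S_udd = 140.1, S_ddd = 115.7
Terminal payoffs (K − S): max(-39.32, 0) = 0, max(-3.611, 0) = 0, max(25.89, 0) = 25.89, max(50.25, 0) = 50.25
Node uu (S = 178.5): continuation = 1/1.05·[0.5000·0.0000 + 0.5000·0.0000] = 0.0000; exercise value = 0.0000 ≤ continuation, so V_uu = 0.0000
Node ud (S = 147.5): continuation = 1/1.05·[0.5000·0.0000 + 0.5000·25.8869] = 12.3271; exercise value = 18.5125 > continuation, so V_ud = 18.5125 (exercise)
Node dd (S = 121.8): continuation = 1/1.05·[0.5000·25.8869 + 0.5000·50.2544] = 36.2577; exercise value = 44.1625 > continuation, so V_dd = 44.1625 (exercise)
Node u (S = 155.2): continuation = 1/1.05·[0.5000·0.0000 + 0.5000·18.5125] = 8.8155; exercise value = 10.7500 > continuation, so V_u = 10.7500 (exercise)
Node d (S = 128.2): continuation = 1/1.05·[0.5000·18.5125 + 0.5000·44.1625] = 29.8452; exercise value = 37.7500 > continuation, so V_d = 37.7500 (exercise)
Node 0 (S = 135): continuation = 1/1.05·[0.5000·10.7500 + 0.5000·37.7500] = 23.0952; exercise value = 31.0000 > continuation, so V_0 = 31.0000 (exercise)

€31.00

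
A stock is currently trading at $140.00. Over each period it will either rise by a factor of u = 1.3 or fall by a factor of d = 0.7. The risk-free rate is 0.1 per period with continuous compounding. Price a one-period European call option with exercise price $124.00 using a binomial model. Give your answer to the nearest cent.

$35.44

Risk-neutral probability p = (e^0.1 − 0.7)/(1.3 − 0.7) = 0.4052/0.6000 = 0.6753
Terminal stock prices: S_u = 182, S_d = 98
Terminal payoffs (S − K): max(58, 0) = 58, max(-26, 0) = 0
Node 0 (S = 140): V_0 = e^(−0.1)·[0.6753·58.0000 + 0.3247·0.0000] = 35.4393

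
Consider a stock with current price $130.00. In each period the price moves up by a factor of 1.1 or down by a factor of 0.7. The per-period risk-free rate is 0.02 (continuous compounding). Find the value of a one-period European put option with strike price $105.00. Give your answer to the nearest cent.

$2.74

Risk-neutral probability p = (e^0.02 − 0.7)/(1.1 − 0.7) = 0.3202/0.4000 = 0.8005
Terminal stock prices: S_u = 143, S_d = 91
Terminal payoffs (K − S): max(-38, 0) = 0, max(14, 0) = 14
Node 0 (S = 130): V_0 = e^(−0.02)·[0.8005·0.0000 + 0.1995·14.0000] = 2.7376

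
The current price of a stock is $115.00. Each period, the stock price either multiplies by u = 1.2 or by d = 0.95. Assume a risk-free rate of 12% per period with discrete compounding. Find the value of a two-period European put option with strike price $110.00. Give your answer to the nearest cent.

Risk-neutral probability p = (1 + 0.12 − 0.95)/(1.2 − 0.95) = 0.1700/0.2500 = 0.6800
Terminal stock prices: S_uu = 165.6, S_ud = 131.1, S_dd = 103.8
Terminal payoffs (K − S): max(-55.6, 0) = 0, max(-21.1, 0) = 0, max(6.213, 0) = 6.213
Node u (S = 138): V_u = 1/1.12·[0.6800·0.0000 + 0.3200·0.0000] = 0.0000
Node d (S = 109.2): V_d = 1/1.12·[0.6800·0.0000 + 0.3200·6.2125] = 1.7750
Node 0 (S = 115): V_0 = 1/1.12·[0.6800·0.0000 + 0.3200·1.7750] = 0.5071

$0.51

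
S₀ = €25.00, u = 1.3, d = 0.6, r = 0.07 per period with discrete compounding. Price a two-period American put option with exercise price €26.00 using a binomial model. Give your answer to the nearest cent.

€4.63

Risk-neutral probability p = (1 + 0.07 − 0.6)/(1.3 − 0.6) = 0.4700/0.7000 = 0.6714
Terminal stock prices: S_uu = 42.25, S_ud = 19.5, S_dd = 9
Terminal payoffs (K − S): max(-16.25, 0) = 0, max(6.5, 0) = 6.5, max(17, 0) = 17
Node u (S = 32.5): continuation = 1/1.07·[0.6714·0.0000 + 0.3286·6.5000] = 1.9960; exercise value = 0.0000 ≤ continuation, so V_u = 1.9960
Node d (S = 15): continuation = 1/1.07·[0.6714·6.5000 + 0.3286·17.0000] = 9.2991; exercise value = 11.0000 > continuation, so V_d = 11.0000 (exercise)
Node 0 (S = 25): continuation = 1/1.07·[0.6714·1.9960 + 0.3286·11.0000] = 4.6303; exercise value = 1.0000 ≤ continuation, so V_0 = 4.6303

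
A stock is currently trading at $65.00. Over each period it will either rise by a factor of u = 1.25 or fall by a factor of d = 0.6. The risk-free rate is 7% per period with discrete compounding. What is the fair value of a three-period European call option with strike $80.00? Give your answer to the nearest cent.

$14.49

Risk-neutral probability p = (1 + 0.07 − 0.6)/(1.25 − 0.6) = 0.4700/0.6500 = 0.7231
Terminal stock prices: S_uuu = 127, S_uud = 60.94, S_udd = 29.25, S_ddd = 14.04
Terminal payoffs (S − K): max(46.95, 0) = 46.95, max(-19.06, 0) = 0, max(-50.75, 0) = 0, max(-65.96, 0) = 0
Node uu (S = 101.6): V_uu = 1/1.07·[0.7231·46.9531 + 0.2769·0.0000] = 31.7296
Node ud (S = 48.75): V_ud = 1/1.07·[0.7231·0.0000 + 0.2769·0.0000] = 0.0000
Node dd (S = 23.4): V_dd = 1/1.07·[0.7231·0.0000 + 0.2769·0.0000] = 0.0000
Node u (S = 81.25): V_u = 1/1.07·[0.7231·31.7296 + 0.2769·0.0000] = 21.4420
Node d (S = 39): V_d = 1/1.07·[0.7231·0.0000 + 0.2769·0.0000] = 0.0000
Node 0 (S = 65): V_0 = 1/1.07·[0.7231·21.4420 + 0.2769·0.0000] = 14.4899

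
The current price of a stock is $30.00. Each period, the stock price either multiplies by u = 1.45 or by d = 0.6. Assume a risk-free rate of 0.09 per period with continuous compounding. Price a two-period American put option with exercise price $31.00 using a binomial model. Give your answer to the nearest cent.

Risk-neutral probability p = (e^0.09 − 0.6)/(1.45 − 0.6) = 0.4942/0.8500 = 0.5814
Terminal stock prices: S_uu = 63.08, S_ud = 26.1, S_dd = 10.8
Terminal payoffs (K − S): max(-32.08, 0) = 0, max(4.9, 0) = 4.9, max(20.2, 0) = 20.2
Node u (S = 43.5): continuation = e^(−0.09)·[0.5814·0.0000 + 0.4186·4.9000] = 1.8747; exercise value = 0.0000 ≤ continuation, so V_u = 1.8747
Node d (S = 18): continuation = e^(−0.09)·[0.5814·4.9000 + 0.4186·20.2000] = 10.3319; exercise value = 13.0000 > continuation, so V_d = 13.0000 (exercise)
Node 0 (S = 30): continuation = e^(−0.09)·[0.5814·1.8747 + 0.4186·13.0000] = 5.9697; exercise value = 1.0000 ≤ continuation, so V_0 = 5.9697

$5.97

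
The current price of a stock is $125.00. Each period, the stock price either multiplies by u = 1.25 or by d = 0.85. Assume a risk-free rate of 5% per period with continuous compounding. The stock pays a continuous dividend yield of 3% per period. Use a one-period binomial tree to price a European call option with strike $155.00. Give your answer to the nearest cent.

Per-period risk-free factor R = e^0.05 = 1.0513; dividend-adjusted growth = e^(0.05−0.03) = 1.0202.
Risk-neutral probability p = (1.0202 − 0.85)/(1.25 − 0.85) = 0.1702/0.4000 = 0.4255
Terminal stock prices: S_u = 156.2, S_d = 106.2
Terminal payoffs (S − K): max(1.25, 0) = 1.25, max(-48.75, 0) = 0
Node 0 (S = 125): V_0 = e^(−0.05)·[0.4255·1.2500 + 0.5745·0.0000] = 0.5059

$0.51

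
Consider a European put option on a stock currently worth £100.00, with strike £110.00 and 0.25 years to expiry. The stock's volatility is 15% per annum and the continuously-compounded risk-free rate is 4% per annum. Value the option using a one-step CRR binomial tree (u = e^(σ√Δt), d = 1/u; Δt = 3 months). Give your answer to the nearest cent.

£8.91

CRR parameters: u = e^(σ√Δt) = e^(0.15·√0.25) = 1.0779, d = 1/u = 0.9277
Per-period rate: rΔt = 0.04·0.25 = 0.01, so R = e^0.01 = 1.0101
Risk-neutral probability p = (e^0.01 − 0.9277)/(1.0779 − 0.9277) = 0.0823/0.1501 = 0.5482
Terminal stock prices: S_u = 107.8, S_d = 92.77
Terminal payoffs (K − S): max(2.212, 0) = 2.212, max(17.23, 0) = 17.23
Node 0 (S = 100): V_0 = e^(−0.01)·[0.5482·2.2116 + 0.4518·17.2257] = 8.9055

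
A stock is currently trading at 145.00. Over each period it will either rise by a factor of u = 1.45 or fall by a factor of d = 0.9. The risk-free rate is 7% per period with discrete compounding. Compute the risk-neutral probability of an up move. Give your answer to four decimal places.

Risk-neutral probability p = (1 + 0.07 − 0.9)/(1.45 − 0.9) = 0.1700/0.5500 = 0.3091

p = 0.3091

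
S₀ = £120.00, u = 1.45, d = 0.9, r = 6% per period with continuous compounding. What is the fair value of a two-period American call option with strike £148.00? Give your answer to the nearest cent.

Risk-neutral probability p = (e^0.06 − 0.9)/(1.45 − 0.9) = 0.1618/0.5500 = 0.2942
Terminal stock prices: S_uu = 252.3, S_ud = 156.6, S_dd = 97.2
Terminal payoffs (S − K): max(104.3, 0) = 104.3, max(8.6, 0) = 8.6, max(-50.8, 0) = 0
Node u (S = 174): continuation = e^(−0.06)·[0.2942·104.3000 + 0.7058·8.6000] = 34.6188; exercise value = 26.0000 ≤ continuation, so V_u = 34.6188
Node d (S = 108): continuation = e^(−0.06)·[0.2942·8.6000 + 0.7058·0.0000] = 2.3832; exercise value = 0.0000 ≤ continuation, so V_d = 2.3832
Node 0 (S = 120): continuation = e^(−0.06)·[0.2942·34.6188 + 0.7058·2.3832] = 11.1773; exercise value = 0.0000 ≤ continuation, so V_0 = 11.1773

£11.18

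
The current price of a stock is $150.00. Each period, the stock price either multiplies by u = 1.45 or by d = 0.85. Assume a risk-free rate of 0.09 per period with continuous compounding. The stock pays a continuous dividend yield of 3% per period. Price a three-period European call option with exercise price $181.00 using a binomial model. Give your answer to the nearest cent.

Per-period risk-free factor R = e^0.09 = 1.0942; dividend-adjusted growth = e^(0.09−0.03) = 1.0618.
Risk-neutral probability p = (1.0618 − 0.85)/(1.45 − 0.85) = 0.2118/0.6000 = 0.3531
Terminal stock prices: S_uuu = 457.3, S_uud = 268.1, S_udd = 157.1, S_ddd = 92.12
Terminal payoffs (S − K): max(276.3, 0) = 276.3, max(87.07, 0) = 87.07, max(-23.86, 0) = 0, max(-88.88, 0) = 0
Node uu (S = 315.4): V_uu = e^(−0.09)·[0.3531·276.2937 + 0.6469·87.0687] = 140.6327
Node ud (S = 184.9): V_ud = e^(−0.09)·[0.3531·87.0687 + 0.6469·0.0000] = 28.0948
Node dd (S = 108.4): V_dd = e^(−0.09)·[0.3531·0.0000 + 0.6469·0.0000] = 0.0000
Node u (S = 217.5): V_u = e^(−0.09)·[0.3531·140.6327 + 0.6469·28.0948] = 61.9897
Node d (S = 127.5): V_d = e^(−0.09)·[0.3531·28.0948 + 0.6469·0.0000] = 9.0654
Node 0 (S = 150): V_0 = e^(−0.09)·[0.3531·61.9897 + 0.6469·9.0654] = 25.3624

$25.36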